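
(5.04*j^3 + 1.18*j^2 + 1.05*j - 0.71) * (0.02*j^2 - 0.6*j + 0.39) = 0.1008*j^5 - 3.0004*j^4 + 1.2786*j^3 - 0.184*j^2 + 0.8355*j - 0.2769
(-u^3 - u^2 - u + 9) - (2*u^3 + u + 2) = -3*u^3 - u^2 - 2*u + 7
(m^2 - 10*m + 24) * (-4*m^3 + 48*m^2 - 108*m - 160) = -4*m^5 + 88*m^4 - 684*m^3 + 2072*m^2 - 992*m - 3840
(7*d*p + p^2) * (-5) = -35*d*p - 5*p^2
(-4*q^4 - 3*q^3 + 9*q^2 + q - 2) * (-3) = 12*q^4 + 9*q^3 - 27*q^2 - 3*q + 6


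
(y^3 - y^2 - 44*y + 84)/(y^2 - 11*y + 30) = (y^2 + 5*y - 14)/(y - 5)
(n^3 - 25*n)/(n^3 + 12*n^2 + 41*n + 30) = n*(n - 5)/(n^2 + 7*n + 6)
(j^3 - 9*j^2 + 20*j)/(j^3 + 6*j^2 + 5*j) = (j^2 - 9*j + 20)/(j^2 + 6*j + 5)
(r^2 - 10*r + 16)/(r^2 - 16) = (r^2 - 10*r + 16)/(r^2 - 16)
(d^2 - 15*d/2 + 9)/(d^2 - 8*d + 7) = (d^2 - 15*d/2 + 9)/(d^2 - 8*d + 7)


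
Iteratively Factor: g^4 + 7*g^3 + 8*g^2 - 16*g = (g - 1)*(g^3 + 8*g^2 + 16*g) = (g - 1)*(g + 4)*(g^2 + 4*g) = g*(g - 1)*(g + 4)*(g + 4)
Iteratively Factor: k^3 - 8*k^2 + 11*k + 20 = (k + 1)*(k^2 - 9*k + 20) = (k - 4)*(k + 1)*(k - 5)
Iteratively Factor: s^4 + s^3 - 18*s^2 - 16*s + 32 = (s - 4)*(s^3 + 5*s^2 + 2*s - 8) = (s - 4)*(s + 2)*(s^2 + 3*s - 4) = (s - 4)*(s - 1)*(s + 2)*(s + 4)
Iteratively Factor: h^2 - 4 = (h - 2)*(h + 2)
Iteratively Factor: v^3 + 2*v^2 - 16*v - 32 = (v - 4)*(v^2 + 6*v + 8) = (v - 4)*(v + 4)*(v + 2)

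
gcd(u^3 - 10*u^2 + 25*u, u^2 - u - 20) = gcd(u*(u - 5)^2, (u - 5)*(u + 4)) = u - 5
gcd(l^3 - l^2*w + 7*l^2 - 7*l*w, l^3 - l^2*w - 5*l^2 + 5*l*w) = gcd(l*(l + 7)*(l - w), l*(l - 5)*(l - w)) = -l^2 + l*w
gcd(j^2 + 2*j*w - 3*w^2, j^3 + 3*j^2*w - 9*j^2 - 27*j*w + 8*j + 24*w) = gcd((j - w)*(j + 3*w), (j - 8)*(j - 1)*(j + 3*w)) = j + 3*w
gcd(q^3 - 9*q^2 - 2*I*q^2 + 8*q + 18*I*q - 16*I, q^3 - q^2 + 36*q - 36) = q - 1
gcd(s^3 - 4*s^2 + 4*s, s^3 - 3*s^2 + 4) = s^2 - 4*s + 4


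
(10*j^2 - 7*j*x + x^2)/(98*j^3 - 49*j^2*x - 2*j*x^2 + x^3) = (-5*j + x)/(-49*j^2 + x^2)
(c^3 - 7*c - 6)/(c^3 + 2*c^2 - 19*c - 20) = (c^2 - c - 6)/(c^2 + c - 20)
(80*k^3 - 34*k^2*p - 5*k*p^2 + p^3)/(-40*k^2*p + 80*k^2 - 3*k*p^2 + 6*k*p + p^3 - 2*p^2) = (-2*k + p)/(p - 2)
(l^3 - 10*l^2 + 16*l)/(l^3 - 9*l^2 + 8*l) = (l - 2)/(l - 1)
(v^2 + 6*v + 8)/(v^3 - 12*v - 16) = (v + 4)/(v^2 - 2*v - 8)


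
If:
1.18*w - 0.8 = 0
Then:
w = 0.68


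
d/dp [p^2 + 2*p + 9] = 2*p + 2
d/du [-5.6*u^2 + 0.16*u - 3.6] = 0.16 - 11.2*u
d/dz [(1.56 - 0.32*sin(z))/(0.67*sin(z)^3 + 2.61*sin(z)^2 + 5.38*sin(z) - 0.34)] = (0.4288*sin(z)^3 - 2.3004*sin(z)^2 - 8.1432*sin(z) - 8.284)*cos(z)/(0.4489*sin(z)^6 + 3.4974*sin(z)^5 + 14.0213*sin(z)^4 + 27.628*sin(z)^3 + 27.1696*sin(z)^2 - 3.6584*sin(z) + 0.1156)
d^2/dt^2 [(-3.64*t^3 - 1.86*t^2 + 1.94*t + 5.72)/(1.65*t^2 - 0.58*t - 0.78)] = (-1.77635683940025e-15*t^4 - 4.81509200000001*t^3 + 69.192864*t^2 - 31.151016*t + 14.553136)/(4.492125*t^6 - 4.73715*t^5 - 4.70547*t^4 + 4.283648*t^3 + 2.224404*t^2 - 1.058616*t - 0.474552)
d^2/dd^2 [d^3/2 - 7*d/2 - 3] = 3*d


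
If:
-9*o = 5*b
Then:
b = -9*o/5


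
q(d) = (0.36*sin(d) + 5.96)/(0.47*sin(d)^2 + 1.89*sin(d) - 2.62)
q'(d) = (-0.94*sin(d)*cos(d) - 1.89*cos(d))*(0.36*sin(d) + 5.96)/(0.47*sin(d)^2 + 1.89*sin(d) - 2.62)^2 + 0.36*cos(d)/(0.47*sin(d)^2 + 1.89*sin(d) - 2.62) = (-5.6024*sin(d) + 0.0846*cos(2*d) - 12.2922)*cos(d)/(0.47*sin(d)^2 + 1.89*sin(d) - 2.62)^2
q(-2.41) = -1.56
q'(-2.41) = 0.47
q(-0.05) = -2.19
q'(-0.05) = -1.62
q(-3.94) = -6.07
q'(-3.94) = 10.83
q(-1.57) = -1.39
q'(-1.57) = -0.00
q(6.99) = -5.19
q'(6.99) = -8.48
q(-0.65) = -1.60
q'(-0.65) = -0.55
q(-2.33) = -1.52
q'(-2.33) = 0.40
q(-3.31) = -2.63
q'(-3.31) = 2.47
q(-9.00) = -1.75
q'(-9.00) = 0.82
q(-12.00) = -4.18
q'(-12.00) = -5.96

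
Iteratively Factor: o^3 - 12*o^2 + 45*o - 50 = (o - 5)*(o^2 - 7*o + 10) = (o - 5)*(o - 2)*(o - 5)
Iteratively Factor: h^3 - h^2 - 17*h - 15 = (h + 3)*(h^2 - 4*h - 5) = (h + 1)*(h + 3)*(h - 5)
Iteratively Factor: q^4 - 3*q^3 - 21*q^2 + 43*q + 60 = (q - 3)*(q^3 - 21*q - 20) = (q - 3)*(q + 4)*(q^2 - 4*q - 5) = (q - 5)*(q - 3)*(q + 4)*(q + 1)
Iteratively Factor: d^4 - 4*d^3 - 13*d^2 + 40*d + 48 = (d - 4)*(d^3 - 13*d - 12) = (d - 4)*(d + 1)*(d^2 - d - 12) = (d - 4)*(d + 1)*(d + 3)*(d - 4)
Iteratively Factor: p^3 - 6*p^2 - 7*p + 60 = (p - 5)*(p^2 - p - 12) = (p - 5)*(p + 3)*(p - 4)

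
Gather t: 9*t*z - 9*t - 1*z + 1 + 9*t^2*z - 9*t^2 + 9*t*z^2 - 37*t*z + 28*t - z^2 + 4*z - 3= t^2*(9*z - 9) + t*(9*z^2 - 28*z + 19) - z^2 + 3*z - 2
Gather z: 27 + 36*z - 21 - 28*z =8*z + 6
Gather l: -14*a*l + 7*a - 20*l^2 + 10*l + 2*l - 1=7*a - 20*l^2 + l*(12 - 14*a) - 1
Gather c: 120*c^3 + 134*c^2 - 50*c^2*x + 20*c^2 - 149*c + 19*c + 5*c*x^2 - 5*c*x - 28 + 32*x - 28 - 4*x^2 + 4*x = 120*c^3 + c^2*(154 - 50*x) + c*(5*x^2 - 5*x - 130) - 4*x^2 + 36*x - 56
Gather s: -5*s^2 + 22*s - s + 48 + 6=-5*s^2 + 21*s + 54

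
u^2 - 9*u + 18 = (u - 6)*(u - 3)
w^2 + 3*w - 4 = (w - 1)*(w + 4)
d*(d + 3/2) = d^2 + 3*d/2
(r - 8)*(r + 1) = r^2 - 7*r - 8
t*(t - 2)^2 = t^3 - 4*t^2 + 4*t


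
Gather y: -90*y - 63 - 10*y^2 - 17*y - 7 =-10*y^2 - 107*y - 70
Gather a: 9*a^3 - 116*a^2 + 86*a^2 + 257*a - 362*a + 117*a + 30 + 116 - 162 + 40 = 9*a^3 - 30*a^2 + 12*a + 24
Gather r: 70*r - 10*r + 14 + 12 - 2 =60*r + 24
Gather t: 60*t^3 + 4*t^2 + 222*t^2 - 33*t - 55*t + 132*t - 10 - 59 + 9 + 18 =60*t^3 + 226*t^2 + 44*t - 42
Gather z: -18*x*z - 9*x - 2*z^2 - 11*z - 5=-9*x - 2*z^2 + z*(-18*x - 11) - 5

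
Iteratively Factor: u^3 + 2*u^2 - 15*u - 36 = (u - 4)*(u^2 + 6*u + 9) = (u - 4)*(u + 3)*(u + 3)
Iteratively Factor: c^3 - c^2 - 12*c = (c - 4)*(c^2 + 3*c) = (c - 4)*(c + 3)*(c)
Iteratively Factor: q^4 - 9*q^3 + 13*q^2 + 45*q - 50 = (q - 1)*(q^3 - 8*q^2 + 5*q + 50) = (q - 1)*(q + 2)*(q^2 - 10*q + 25) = (q - 5)*(q - 1)*(q + 2)*(q - 5)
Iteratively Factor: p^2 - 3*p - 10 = (p - 5)*(p + 2)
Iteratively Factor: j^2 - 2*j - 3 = (j + 1)*(j - 3)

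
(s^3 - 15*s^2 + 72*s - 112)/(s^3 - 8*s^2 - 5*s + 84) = (s - 4)/(s + 3)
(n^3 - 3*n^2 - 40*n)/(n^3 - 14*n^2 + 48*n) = (n + 5)/(n - 6)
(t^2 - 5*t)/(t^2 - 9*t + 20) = t/(t - 4)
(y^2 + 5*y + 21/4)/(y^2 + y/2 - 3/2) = (y + 7/2)/(y - 1)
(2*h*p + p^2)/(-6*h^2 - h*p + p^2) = p/(-3*h + p)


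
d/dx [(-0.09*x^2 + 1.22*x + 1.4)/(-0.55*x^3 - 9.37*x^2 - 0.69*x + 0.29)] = (-0.0495*x^4 + 1.342*x^3 + 13.8035*x^2 + 26.1838*x + 1.3198)/(0.3025*x^6 + 10.307*x^5 + 88.5559*x^4 + 12.6116*x^3 - 4.9585*x^2 - 0.4002*x + 0.0841)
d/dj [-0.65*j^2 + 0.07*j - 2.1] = 0.07 - 1.3*j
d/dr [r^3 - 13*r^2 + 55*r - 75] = 3*r^2 - 26*r + 55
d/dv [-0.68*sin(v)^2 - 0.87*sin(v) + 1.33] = -(1.36*sin(v) + 0.87)*cos(v)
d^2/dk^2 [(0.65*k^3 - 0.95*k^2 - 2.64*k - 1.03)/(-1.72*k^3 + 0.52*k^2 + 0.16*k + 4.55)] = (4.45823999999999*k^6 + 45.787776*k^5 - 37.075632*k^4 + 95.111296*k^3 + 231.572616*k^2 - 69.338334*k + 30.669686)/(5.088448*k^9 - 4.615104*k^8 - 0.0247679999999995*k^7 - 39.664144*k^6 + 24.419424*k^5 + 3.782064*k^4 + 104.549444*k^3 - 32.64534*k^2 - 9.9372*k - 94.196375)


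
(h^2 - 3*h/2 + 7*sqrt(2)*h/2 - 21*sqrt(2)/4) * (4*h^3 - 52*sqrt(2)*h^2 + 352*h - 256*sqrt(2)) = 4*h^5 - 38*sqrt(2)*h^4 - 6*h^4 - 12*h^3 + 57*sqrt(2)*h^3 + 18*h^2 + 976*sqrt(2)*h^2 - 1464*sqrt(2)*h - 1792*h + 2688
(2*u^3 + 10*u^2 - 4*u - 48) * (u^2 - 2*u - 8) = 2*u^5 + 6*u^4 - 40*u^3 - 120*u^2 + 128*u + 384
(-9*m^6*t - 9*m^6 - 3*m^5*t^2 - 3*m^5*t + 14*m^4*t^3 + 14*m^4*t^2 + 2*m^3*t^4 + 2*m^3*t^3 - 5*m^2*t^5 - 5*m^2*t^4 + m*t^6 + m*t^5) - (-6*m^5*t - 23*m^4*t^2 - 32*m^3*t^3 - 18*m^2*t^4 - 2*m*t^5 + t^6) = -9*m^6*t - 9*m^6 - 3*m^5*t^2 + 3*m^5*t + 14*m^4*t^3 + 37*m^4*t^2 + 2*m^3*t^4 + 34*m^3*t^3 - 5*m^2*t^5 + 13*m^2*t^4 + m*t^6 + 3*m*t^5 - t^6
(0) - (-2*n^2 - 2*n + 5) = 2*n^2 + 2*n - 5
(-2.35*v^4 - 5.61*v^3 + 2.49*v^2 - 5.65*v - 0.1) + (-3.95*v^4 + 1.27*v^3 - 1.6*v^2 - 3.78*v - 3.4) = -6.3*v^4 - 4.34*v^3 + 0.89*v^2 - 9.43*v - 3.5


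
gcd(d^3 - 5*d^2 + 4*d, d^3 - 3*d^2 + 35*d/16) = d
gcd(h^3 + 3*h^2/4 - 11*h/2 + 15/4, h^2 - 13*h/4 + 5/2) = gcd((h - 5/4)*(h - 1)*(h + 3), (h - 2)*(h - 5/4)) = h - 5/4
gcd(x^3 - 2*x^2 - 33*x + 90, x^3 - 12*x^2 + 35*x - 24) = x - 3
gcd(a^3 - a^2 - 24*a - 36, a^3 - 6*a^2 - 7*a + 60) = a + 3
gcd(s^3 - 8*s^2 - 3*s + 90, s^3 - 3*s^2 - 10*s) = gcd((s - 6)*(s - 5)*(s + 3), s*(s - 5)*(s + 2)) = s - 5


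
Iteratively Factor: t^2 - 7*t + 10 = (t - 2)*(t - 5)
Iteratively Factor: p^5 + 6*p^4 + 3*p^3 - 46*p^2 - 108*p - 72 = (p - 3)*(p^4 + 9*p^3 + 30*p^2 + 44*p + 24) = (p - 3)*(p + 2)*(p^3 + 7*p^2 + 16*p + 12) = (p - 3)*(p + 2)^2*(p^2 + 5*p + 6) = (p - 3)*(p + 2)^3*(p + 3)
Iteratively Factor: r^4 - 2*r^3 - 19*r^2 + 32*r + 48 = (r + 1)*(r^3 - 3*r^2 - 16*r + 48) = (r - 3)*(r + 1)*(r^2 - 16) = (r - 4)*(r - 3)*(r + 1)*(r + 4)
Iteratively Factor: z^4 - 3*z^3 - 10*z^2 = (z - 5)*(z^3 + 2*z^2) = z*(z - 5)*(z^2 + 2*z) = z*(z - 5)*(z + 2)*(z)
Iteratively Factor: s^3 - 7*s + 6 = (s - 2)*(s^2 + 2*s - 3) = (s - 2)*(s + 3)*(s - 1)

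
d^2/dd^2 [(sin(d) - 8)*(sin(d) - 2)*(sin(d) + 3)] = -9*sin(d)^3 + 28*sin(d)^2 + 20*sin(d) - 14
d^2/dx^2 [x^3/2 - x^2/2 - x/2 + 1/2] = 3*x - 1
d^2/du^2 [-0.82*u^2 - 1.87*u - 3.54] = -1.64000000000000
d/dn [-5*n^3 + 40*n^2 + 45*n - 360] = -15*n^2 + 80*n + 45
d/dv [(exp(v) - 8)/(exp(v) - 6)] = 2*exp(v)/(exp(v) - 6)^2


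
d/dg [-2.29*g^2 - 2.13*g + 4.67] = -4.58*g - 2.13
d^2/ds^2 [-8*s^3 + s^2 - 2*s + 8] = 2 - 48*s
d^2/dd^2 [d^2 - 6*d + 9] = 2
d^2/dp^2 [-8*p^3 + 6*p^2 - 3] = 12 - 48*p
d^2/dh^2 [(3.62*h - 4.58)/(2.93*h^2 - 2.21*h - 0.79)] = ((42.8392 - 63.6396*h)*(-2.93*h^2 + 2.21*h + 0.79) - (3.62*h - 4.58)*(5.86*h - 2.21)*(11.72*h - 4.42))/(-2.93*h^2 + 2.21*h + 0.79)^3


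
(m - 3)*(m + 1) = m^2 - 2*m - 3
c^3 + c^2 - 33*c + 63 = (c - 3)^2*(c + 7)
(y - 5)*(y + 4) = y^2 - y - 20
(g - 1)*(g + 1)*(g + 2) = g^3 + 2*g^2 - g - 2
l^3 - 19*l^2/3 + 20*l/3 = l*(l - 5)*(l - 4/3)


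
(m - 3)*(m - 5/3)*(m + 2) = m^3 - 8*m^2/3 - 13*m/3 + 10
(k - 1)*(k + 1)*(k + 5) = k^3 + 5*k^2 - k - 5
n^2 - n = n*(n - 1)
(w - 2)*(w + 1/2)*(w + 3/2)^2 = w^4 + 3*w^3/2 - 13*w^2/4 - 51*w/8 - 9/4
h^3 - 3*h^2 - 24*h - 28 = (h - 7)*(h + 2)^2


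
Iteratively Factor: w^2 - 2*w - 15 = (w + 3)*(w - 5)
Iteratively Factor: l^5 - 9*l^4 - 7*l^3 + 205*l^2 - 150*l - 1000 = (l + 2)*(l^4 - 11*l^3 + 15*l^2 + 175*l - 500) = (l - 5)*(l + 2)*(l^3 - 6*l^2 - 15*l + 100) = (l - 5)*(l + 2)*(l + 4)*(l^2 - 10*l + 25) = (l - 5)^2*(l + 2)*(l + 4)*(l - 5)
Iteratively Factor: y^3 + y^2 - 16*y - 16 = (y - 4)*(y^2 + 5*y + 4) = (y - 4)*(y + 1)*(y + 4)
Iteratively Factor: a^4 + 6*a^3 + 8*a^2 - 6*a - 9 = (a + 3)*(a^3 + 3*a^2 - a - 3) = (a + 3)^2*(a^2 - 1) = (a + 1)*(a + 3)^2*(a - 1)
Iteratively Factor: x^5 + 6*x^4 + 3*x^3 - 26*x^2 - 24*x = (x + 1)*(x^4 + 5*x^3 - 2*x^2 - 24*x) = x*(x + 1)*(x^3 + 5*x^2 - 2*x - 24) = x*(x - 2)*(x + 1)*(x^2 + 7*x + 12) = x*(x - 2)*(x + 1)*(x + 4)*(x + 3)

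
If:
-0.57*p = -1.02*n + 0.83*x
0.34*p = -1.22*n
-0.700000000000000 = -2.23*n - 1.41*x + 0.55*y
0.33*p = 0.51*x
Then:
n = 0.00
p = 0.00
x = 0.00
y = -1.27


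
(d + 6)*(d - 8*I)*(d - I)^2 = d^4 + 6*d^3 - 10*I*d^3 - 17*d^2 - 60*I*d^2 - 102*d + 8*I*d + 48*I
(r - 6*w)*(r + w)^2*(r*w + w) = r^4*w - 4*r^3*w^2 + r^3*w - 11*r^2*w^3 - 4*r^2*w^2 - 6*r*w^4 - 11*r*w^3 - 6*w^4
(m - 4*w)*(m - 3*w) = m^2 - 7*m*w + 12*w^2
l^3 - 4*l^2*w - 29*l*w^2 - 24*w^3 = (l - 8*w)*(l + w)*(l + 3*w)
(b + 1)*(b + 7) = b^2 + 8*b + 7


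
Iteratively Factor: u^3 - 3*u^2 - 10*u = (u - 5)*(u^2 + 2*u) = (u - 5)*(u + 2)*(u)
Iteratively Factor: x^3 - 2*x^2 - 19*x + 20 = (x - 5)*(x^2 + 3*x - 4) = (x - 5)*(x + 4)*(x - 1)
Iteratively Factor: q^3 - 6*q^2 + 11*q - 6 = (q - 1)*(q^2 - 5*q + 6) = (q - 3)*(q - 1)*(q - 2)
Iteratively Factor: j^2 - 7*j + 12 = (j - 4)*(j - 3)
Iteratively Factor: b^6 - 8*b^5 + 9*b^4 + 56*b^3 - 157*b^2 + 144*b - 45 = (b - 3)*(b^5 - 5*b^4 - 6*b^3 + 38*b^2 - 43*b + 15) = (b - 3)*(b - 1)*(b^4 - 4*b^3 - 10*b^2 + 28*b - 15) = (b - 3)*(b - 1)^2*(b^3 - 3*b^2 - 13*b + 15) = (b - 3)*(b - 1)^3*(b^2 - 2*b - 15) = (b - 3)*(b - 1)^3*(b + 3)*(b - 5)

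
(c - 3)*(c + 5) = c^2 + 2*c - 15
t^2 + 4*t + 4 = (t + 2)^2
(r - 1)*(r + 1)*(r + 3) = r^3 + 3*r^2 - r - 3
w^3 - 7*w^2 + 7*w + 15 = (w - 5)*(w - 3)*(w + 1)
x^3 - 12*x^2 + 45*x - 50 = (x - 5)^2*(x - 2)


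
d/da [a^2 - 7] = 2*a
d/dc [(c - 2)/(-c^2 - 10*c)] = (c^2 - 4*c - 20)/(c^2*(c^2 + 20*c + 100))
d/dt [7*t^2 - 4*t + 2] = 14*t - 4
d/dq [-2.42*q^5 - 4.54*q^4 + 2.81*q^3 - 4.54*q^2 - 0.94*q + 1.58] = -12.1*q^4 - 18.16*q^3 + 8.43*q^2 - 9.08*q - 0.94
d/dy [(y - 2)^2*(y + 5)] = (y - 2)*(3*y + 8)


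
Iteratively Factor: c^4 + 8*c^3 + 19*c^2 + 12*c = (c + 1)*(c^3 + 7*c^2 + 12*c) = (c + 1)*(c + 4)*(c^2 + 3*c) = (c + 1)*(c + 3)*(c + 4)*(c)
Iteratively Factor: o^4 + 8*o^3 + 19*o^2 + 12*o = (o)*(o^3 + 8*o^2 + 19*o + 12) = o*(o + 3)*(o^2 + 5*o + 4) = o*(o + 3)*(o + 4)*(o + 1)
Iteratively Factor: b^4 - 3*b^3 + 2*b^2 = (b - 2)*(b^3 - b^2) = b*(b - 2)*(b^2 - b) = b^2*(b - 2)*(b - 1)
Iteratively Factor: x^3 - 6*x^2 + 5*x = (x - 5)*(x^2 - x) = (x - 5)*(x - 1)*(x)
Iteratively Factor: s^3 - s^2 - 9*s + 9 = (s - 1)*(s^2 - 9) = (s - 3)*(s - 1)*(s + 3)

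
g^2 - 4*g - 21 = (g - 7)*(g + 3)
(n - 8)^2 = n^2 - 16*n + 64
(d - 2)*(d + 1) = d^2 - d - 2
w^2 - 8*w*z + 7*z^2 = (w - 7*z)*(w - z)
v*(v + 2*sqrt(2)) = v^2 + 2*sqrt(2)*v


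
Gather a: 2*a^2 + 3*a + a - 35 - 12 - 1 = 2*a^2 + 4*a - 48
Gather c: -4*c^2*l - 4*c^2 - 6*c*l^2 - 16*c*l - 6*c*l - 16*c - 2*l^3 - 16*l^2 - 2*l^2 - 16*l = c^2*(-4*l - 4) + c*(-6*l^2 - 22*l - 16) - 2*l^3 - 18*l^2 - 16*l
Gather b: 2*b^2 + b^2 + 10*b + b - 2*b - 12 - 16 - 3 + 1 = 3*b^2 + 9*b - 30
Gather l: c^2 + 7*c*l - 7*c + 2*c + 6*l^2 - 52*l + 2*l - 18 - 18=c^2 - 5*c + 6*l^2 + l*(7*c - 50) - 36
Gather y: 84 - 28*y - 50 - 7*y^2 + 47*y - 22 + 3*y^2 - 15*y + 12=-4*y^2 + 4*y + 24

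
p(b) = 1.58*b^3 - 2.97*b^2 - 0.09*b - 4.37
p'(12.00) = 611.19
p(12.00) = 2297.11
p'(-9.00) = 437.31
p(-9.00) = -1395.95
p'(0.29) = -1.41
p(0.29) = -4.61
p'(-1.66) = 22.83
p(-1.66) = -19.63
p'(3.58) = 39.39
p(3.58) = 29.74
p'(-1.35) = 16.57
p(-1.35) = -13.55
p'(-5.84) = 196.26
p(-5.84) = -419.84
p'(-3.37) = 73.76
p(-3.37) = -98.27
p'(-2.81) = 54.03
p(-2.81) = -62.63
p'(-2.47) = 43.50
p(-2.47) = -46.08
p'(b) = 4.74*b^2 - 5.94*b - 0.09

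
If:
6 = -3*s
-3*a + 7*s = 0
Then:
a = -14/3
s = -2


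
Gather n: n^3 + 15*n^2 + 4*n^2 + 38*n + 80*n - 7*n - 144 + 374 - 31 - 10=n^3 + 19*n^2 + 111*n + 189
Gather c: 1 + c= c + 1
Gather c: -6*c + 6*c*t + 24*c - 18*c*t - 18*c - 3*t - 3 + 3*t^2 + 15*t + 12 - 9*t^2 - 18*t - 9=-12*c*t - 6*t^2 - 6*t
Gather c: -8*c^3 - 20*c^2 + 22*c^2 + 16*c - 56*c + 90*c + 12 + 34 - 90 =-8*c^3 + 2*c^2 + 50*c - 44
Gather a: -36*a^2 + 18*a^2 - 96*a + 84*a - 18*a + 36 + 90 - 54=-18*a^2 - 30*a + 72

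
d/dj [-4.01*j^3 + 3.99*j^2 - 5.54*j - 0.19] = -12.03*j^2 + 7.98*j - 5.54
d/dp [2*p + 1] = 2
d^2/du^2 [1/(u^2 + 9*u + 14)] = 2*(-u^2 - 9*u + (2*u + 9)^2 - 14)/(u^2 + 9*u + 14)^3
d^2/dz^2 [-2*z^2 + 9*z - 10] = -4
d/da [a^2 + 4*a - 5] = 2*a + 4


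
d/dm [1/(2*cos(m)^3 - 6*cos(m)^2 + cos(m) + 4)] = (6*cos(m)^2 - 12*cos(m) + 1)*sin(m)/(2*cos(m)^3 - 6*cos(m)^2 + cos(m) + 4)^2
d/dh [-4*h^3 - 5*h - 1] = -12*h^2 - 5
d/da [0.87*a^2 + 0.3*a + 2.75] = 1.74*a + 0.3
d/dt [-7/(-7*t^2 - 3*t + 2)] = 7*(-14*t - 3)/(7*t^2 + 3*t - 2)^2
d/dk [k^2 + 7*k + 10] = 2*k + 7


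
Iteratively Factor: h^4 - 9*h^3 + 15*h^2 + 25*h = (h - 5)*(h^3 - 4*h^2 - 5*h) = h*(h - 5)*(h^2 - 4*h - 5) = h*(h - 5)*(h + 1)*(h - 5)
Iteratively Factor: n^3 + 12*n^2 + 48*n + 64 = (n + 4)*(n^2 + 8*n + 16) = (n + 4)^2*(n + 4)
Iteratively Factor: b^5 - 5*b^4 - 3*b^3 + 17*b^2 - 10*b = (b - 1)*(b^4 - 4*b^3 - 7*b^2 + 10*b) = (b - 1)*(b + 2)*(b^3 - 6*b^2 + 5*b) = (b - 1)^2*(b + 2)*(b^2 - 5*b) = (b - 5)*(b - 1)^2*(b + 2)*(b)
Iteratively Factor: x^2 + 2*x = (x + 2)*(x)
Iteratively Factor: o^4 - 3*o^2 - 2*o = (o)*(o^3 - 3*o - 2) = o*(o + 1)*(o^2 - o - 2) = o*(o - 2)*(o + 1)*(o + 1)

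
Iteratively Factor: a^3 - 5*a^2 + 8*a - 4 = (a - 1)*(a^2 - 4*a + 4) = (a - 2)*(a - 1)*(a - 2)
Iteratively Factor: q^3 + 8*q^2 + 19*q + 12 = (q + 1)*(q^2 + 7*q + 12) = (q + 1)*(q + 4)*(q + 3)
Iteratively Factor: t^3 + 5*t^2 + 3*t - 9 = (t + 3)*(t^2 + 2*t - 3) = (t - 1)*(t + 3)*(t + 3)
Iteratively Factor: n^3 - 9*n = (n + 3)*(n^2 - 3*n) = n*(n + 3)*(n - 3)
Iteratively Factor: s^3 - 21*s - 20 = (s + 4)*(s^2 - 4*s - 5) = (s + 1)*(s + 4)*(s - 5)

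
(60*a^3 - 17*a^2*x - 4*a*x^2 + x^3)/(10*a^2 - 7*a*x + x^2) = (-12*a^2 + a*x + x^2)/(-2*a + x)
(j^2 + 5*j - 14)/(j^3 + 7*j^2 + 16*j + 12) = (j^2 + 5*j - 14)/(j^3 + 7*j^2 + 16*j + 12)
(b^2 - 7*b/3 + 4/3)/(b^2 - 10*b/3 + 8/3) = (b - 1)/(b - 2)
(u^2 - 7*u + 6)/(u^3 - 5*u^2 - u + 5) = (u - 6)/(u^2 - 4*u - 5)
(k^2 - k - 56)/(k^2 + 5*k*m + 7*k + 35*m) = (k - 8)/(k + 5*m)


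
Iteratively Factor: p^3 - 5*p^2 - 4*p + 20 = (p + 2)*(p^2 - 7*p + 10) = (p - 2)*(p + 2)*(p - 5)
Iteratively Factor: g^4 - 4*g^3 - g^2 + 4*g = (g + 1)*(g^3 - 5*g^2 + 4*g) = (g - 4)*(g + 1)*(g^2 - g) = (g - 4)*(g - 1)*(g + 1)*(g)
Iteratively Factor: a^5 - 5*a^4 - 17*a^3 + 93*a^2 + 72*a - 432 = (a - 4)*(a^4 - a^3 - 21*a^2 + 9*a + 108) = (a - 4)*(a - 3)*(a^3 + 2*a^2 - 15*a - 36) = (a - 4)^2*(a - 3)*(a^2 + 6*a + 9) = (a - 4)^2*(a - 3)*(a + 3)*(a + 3)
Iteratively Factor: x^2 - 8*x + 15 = (x - 3)*(x - 5)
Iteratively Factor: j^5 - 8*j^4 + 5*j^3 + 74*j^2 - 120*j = (j)*(j^4 - 8*j^3 + 5*j^2 + 74*j - 120) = j*(j - 2)*(j^3 - 6*j^2 - 7*j + 60) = j*(j - 5)*(j - 2)*(j^2 - j - 12) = j*(j - 5)*(j - 4)*(j - 2)*(j + 3)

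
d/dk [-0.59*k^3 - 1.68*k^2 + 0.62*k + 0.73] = -1.77*k^2 - 3.36*k + 0.62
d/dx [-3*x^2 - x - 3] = -6*x - 1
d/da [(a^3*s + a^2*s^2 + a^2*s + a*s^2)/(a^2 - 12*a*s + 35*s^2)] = s*(-2*a*(a - 6*s)*(a^2 + a*s + a + s) + (a^2 - 12*a*s + 35*s^2)*(3*a^2 + 2*a*s + 2*a + s))/(a^2 - 12*a*s + 35*s^2)^2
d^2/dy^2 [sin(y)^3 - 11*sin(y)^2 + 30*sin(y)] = -9*sin(y)^3 + 44*sin(y)^2 - 24*sin(y) - 22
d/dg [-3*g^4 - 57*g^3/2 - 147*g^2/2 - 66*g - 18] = -12*g^3 - 171*g^2/2 - 147*g - 66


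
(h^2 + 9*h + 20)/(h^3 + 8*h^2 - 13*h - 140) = (h + 4)/(h^2 + 3*h - 28)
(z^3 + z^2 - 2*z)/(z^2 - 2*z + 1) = z*(z + 2)/(z - 1)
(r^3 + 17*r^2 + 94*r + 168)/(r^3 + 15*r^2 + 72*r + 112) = (r + 6)/(r + 4)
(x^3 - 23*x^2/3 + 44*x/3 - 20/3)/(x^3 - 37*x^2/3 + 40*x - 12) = (3*x^3 - 23*x^2 + 44*x - 20)/(3*x^3 - 37*x^2 + 120*x - 36)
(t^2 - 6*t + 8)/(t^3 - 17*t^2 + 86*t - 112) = (t - 4)/(t^2 - 15*t + 56)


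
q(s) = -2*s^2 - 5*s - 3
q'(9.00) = -41.00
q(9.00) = -210.00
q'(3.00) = -17.00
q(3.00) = -36.00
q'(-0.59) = -2.64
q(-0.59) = -0.75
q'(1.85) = -12.40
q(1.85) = -19.10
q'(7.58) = -35.32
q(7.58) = -155.81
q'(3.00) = -17.00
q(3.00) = -36.00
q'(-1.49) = 0.96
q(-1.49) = 0.01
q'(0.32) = -6.28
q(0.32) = -4.80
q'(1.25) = -10.00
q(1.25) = -12.38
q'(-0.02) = -4.92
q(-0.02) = -2.90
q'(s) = -4*s - 5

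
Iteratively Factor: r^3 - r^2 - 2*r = (r - 2)*(r^2 + r) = r*(r - 2)*(r + 1)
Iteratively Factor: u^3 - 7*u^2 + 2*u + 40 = (u - 4)*(u^2 - 3*u - 10) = (u - 5)*(u - 4)*(u + 2)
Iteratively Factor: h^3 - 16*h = (h - 4)*(h^2 + 4*h) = (h - 4)*(h + 4)*(h)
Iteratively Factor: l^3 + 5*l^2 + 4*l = (l + 4)*(l^2 + l) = (l + 1)*(l + 4)*(l)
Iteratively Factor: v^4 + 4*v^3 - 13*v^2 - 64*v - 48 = (v - 4)*(v^3 + 8*v^2 + 19*v + 12) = (v - 4)*(v + 3)*(v^2 + 5*v + 4) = (v - 4)*(v + 3)*(v + 4)*(v + 1)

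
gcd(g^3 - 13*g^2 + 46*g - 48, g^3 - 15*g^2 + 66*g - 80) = g^2 - 10*g + 16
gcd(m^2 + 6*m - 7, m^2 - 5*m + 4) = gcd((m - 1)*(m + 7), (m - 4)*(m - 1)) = m - 1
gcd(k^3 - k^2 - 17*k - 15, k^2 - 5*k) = k - 5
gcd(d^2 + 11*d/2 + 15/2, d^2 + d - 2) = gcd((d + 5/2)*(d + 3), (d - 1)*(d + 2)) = 1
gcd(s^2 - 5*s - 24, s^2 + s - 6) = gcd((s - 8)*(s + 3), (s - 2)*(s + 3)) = s + 3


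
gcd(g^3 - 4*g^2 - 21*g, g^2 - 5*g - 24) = g + 3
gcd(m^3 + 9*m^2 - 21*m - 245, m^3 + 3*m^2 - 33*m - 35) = m^2 + 2*m - 35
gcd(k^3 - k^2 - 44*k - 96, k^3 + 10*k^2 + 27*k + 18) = k + 3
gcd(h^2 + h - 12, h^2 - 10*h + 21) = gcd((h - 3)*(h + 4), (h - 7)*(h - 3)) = h - 3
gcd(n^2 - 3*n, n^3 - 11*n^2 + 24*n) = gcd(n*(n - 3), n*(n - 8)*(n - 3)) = n^2 - 3*n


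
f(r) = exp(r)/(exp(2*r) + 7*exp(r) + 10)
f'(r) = (-2*exp(2*r) - 7*exp(r))*exp(r)/(exp(2*r) + 7*exp(r) + 10)^2 + exp(r)/(exp(2*r) + 7*exp(r) + 10) = (10 - exp(2*r))*exp(r)/(exp(4*r) + 14*exp(3*r) + 69*exp(2*r) + 140*exp(r) + 100)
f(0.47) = 0.07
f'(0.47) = 0.02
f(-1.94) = 0.01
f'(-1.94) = 0.01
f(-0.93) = 0.03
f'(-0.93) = 0.02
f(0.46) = 0.07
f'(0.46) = 0.02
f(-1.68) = 0.02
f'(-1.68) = 0.01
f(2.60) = 0.05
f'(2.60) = -0.03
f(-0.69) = 0.04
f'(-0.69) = 0.03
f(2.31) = 0.06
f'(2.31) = -0.03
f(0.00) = 0.06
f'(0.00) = 0.03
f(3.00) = 0.04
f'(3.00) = -0.03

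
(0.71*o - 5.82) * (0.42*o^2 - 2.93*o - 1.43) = 0.2982*o^3 - 4.5247*o^2 + 16.0373*o + 8.3226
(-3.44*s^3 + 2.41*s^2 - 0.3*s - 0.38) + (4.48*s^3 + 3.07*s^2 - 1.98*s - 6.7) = 1.04*s^3 + 5.48*s^2 - 2.28*s - 7.08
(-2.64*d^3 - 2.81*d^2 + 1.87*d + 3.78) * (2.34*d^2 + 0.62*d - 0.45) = -6.1776*d^5 - 8.2122*d^4 + 3.8216*d^3 + 11.2691*d^2 + 1.5021*d - 1.701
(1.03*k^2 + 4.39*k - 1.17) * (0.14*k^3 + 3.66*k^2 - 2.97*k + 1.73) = 0.1442*k^5 + 4.3844*k^4 + 12.8445*k^3 - 15.5386*k^2 + 11.0696*k - 2.0241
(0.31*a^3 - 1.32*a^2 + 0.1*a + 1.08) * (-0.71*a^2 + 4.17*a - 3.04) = -0.2201*a^5 + 2.2299*a^4 - 6.5178*a^3 + 3.663*a^2 + 4.1996*a - 3.2832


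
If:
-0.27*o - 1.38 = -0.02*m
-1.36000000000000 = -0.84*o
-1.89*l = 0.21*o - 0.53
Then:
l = 0.10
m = 90.86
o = 1.62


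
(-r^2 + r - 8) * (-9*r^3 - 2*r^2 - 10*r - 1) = 9*r^5 - 7*r^4 + 80*r^3 + 7*r^2 + 79*r + 8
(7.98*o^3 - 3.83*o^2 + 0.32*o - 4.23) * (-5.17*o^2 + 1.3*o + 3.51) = -41.2566*o^5 + 30.1751*o^4 + 21.3764*o^3 + 8.8418*o^2 - 4.3758*o - 14.8473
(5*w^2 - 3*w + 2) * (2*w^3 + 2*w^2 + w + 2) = 10*w^5 + 4*w^4 + 3*w^3 + 11*w^2 - 4*w + 4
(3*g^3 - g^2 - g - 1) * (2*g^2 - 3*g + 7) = 6*g^5 - 11*g^4 + 22*g^3 - 6*g^2 - 4*g - 7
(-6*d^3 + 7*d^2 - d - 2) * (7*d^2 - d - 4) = -42*d^5 + 55*d^4 + 10*d^3 - 41*d^2 + 6*d + 8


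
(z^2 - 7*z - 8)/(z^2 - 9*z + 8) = (z + 1)/(z - 1)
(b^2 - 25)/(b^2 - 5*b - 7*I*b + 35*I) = (b + 5)/(b - 7*I)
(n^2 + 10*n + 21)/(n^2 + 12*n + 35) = (n + 3)/(n + 5)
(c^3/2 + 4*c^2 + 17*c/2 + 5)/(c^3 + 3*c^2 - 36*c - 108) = (c^3 + 8*c^2 + 17*c + 10)/(2*(c^3 + 3*c^2 - 36*c - 108))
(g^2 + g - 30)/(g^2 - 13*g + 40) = (g + 6)/(g - 8)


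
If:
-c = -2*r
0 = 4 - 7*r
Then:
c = 8/7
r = 4/7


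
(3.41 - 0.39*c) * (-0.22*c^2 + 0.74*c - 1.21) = 0.0858*c^3 - 1.0388*c^2 + 2.9953*c - 4.1261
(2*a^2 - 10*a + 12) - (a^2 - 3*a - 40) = a^2 - 7*a + 52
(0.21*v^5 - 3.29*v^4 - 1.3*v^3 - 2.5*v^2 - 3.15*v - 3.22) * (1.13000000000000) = 0.2373*v^5 - 3.7177*v^4 - 1.469*v^3 - 2.825*v^2 - 3.5595*v - 3.6386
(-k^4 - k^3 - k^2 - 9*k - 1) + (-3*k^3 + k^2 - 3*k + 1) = -k^4 - 4*k^3 - 12*k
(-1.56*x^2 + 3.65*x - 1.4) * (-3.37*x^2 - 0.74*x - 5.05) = 5.2572*x^4 - 11.1461*x^3 + 9.895*x^2 - 17.3965*x + 7.07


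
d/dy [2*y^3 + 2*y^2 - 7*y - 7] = 6*y^2 + 4*y - 7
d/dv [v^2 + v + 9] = 2*v + 1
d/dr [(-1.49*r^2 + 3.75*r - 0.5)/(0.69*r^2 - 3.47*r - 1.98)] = (2.5828*r^2 + 6.5904*r - 9.16)/(0.4761*r^4 - 4.7886*r^3 + 9.3085*r^2 + 13.7412*r + 3.9204)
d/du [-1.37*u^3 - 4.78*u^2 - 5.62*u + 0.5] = -4.11*u^2 - 9.56*u - 5.62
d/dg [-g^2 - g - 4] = -2*g - 1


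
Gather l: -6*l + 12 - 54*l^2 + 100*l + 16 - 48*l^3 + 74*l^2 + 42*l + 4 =-48*l^3 + 20*l^2 + 136*l + 32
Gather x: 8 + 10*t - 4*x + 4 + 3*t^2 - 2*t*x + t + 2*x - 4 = 3*t^2 + 11*t + x*(-2*t - 2) + 8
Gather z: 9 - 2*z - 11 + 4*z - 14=2*z - 16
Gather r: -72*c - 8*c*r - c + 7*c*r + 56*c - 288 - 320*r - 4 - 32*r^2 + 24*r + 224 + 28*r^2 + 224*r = -17*c - 4*r^2 + r*(-c - 72) - 68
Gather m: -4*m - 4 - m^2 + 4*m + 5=1 - m^2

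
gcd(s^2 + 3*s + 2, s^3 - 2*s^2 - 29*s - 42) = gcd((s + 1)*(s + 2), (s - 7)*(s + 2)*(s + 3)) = s + 2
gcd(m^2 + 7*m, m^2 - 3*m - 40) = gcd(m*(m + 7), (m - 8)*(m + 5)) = 1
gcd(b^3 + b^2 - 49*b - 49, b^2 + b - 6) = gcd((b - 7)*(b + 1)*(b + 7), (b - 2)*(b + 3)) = 1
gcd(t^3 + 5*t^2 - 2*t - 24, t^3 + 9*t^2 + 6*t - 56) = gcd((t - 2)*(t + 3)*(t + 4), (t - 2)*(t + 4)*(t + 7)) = t^2 + 2*t - 8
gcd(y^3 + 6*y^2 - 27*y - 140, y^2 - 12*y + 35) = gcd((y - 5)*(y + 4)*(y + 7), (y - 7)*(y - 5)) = y - 5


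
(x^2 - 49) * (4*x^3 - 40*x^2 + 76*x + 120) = 4*x^5 - 40*x^4 - 120*x^3 + 2080*x^2 - 3724*x - 5880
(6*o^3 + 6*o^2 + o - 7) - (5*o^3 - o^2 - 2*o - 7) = o^3 + 7*o^2 + 3*o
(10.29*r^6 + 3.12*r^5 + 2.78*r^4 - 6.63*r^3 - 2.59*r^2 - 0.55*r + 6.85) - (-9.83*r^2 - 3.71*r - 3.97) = 10.29*r^6 + 3.12*r^5 + 2.78*r^4 - 6.63*r^3 + 7.24*r^2 + 3.16*r + 10.82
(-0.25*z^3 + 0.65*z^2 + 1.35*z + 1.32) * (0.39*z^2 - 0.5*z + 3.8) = -0.0975*z^5 + 0.3785*z^4 - 0.7485*z^3 + 2.3098*z^2 + 4.47*z + 5.016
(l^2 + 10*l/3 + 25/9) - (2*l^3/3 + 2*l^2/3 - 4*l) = -2*l^3/3 + l^2/3 + 22*l/3 + 25/9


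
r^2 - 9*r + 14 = (r - 7)*(r - 2)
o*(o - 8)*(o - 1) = o^3 - 9*o^2 + 8*o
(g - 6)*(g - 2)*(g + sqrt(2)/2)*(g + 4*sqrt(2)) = g^4 - 8*g^3 + 9*sqrt(2)*g^3/2 - 36*sqrt(2)*g^2 + 16*g^2 - 32*g + 54*sqrt(2)*g + 48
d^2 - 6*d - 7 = (d - 7)*(d + 1)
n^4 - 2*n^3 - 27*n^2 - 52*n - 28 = (n - 7)*(n + 1)*(n + 2)^2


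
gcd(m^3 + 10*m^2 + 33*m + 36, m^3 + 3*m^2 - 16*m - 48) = m^2 + 7*m + 12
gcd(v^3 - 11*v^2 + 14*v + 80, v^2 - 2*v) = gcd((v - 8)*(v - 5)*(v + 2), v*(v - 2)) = 1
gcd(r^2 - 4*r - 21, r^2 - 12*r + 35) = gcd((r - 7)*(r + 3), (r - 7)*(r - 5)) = r - 7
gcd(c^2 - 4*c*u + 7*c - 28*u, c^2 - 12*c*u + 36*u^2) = 1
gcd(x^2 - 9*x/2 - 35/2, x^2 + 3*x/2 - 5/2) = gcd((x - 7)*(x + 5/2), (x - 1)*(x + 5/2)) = x + 5/2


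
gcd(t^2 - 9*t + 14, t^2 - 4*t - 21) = t - 7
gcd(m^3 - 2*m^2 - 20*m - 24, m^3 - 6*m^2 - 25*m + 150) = m - 6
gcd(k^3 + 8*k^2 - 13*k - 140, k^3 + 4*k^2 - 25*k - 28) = k^2 + 3*k - 28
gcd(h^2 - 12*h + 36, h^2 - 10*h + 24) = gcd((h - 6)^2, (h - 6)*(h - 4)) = h - 6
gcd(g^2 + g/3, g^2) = g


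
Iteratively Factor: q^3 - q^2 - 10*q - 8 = (q - 4)*(q^2 + 3*q + 2) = (q - 4)*(q + 1)*(q + 2)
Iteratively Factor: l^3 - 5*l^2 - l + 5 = (l - 1)*(l^2 - 4*l - 5) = (l - 1)*(l + 1)*(l - 5)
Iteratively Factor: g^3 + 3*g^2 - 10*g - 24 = (g + 4)*(g^2 - g - 6) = (g + 2)*(g + 4)*(g - 3)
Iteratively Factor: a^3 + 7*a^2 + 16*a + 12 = (a + 3)*(a^2 + 4*a + 4) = (a + 2)*(a + 3)*(a + 2)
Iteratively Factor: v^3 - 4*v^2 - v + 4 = (v - 4)*(v^2 - 1) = (v - 4)*(v - 1)*(v + 1)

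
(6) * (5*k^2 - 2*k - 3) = 30*k^2 - 12*k - 18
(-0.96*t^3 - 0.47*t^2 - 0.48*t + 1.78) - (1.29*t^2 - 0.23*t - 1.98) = -0.96*t^3 - 1.76*t^2 - 0.25*t + 3.76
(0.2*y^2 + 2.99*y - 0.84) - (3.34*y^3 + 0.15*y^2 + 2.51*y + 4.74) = -3.34*y^3 + 0.05*y^2 + 0.48*y - 5.58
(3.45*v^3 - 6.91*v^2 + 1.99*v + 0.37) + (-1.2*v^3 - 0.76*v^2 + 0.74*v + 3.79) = 2.25*v^3 - 7.67*v^2 + 2.73*v + 4.16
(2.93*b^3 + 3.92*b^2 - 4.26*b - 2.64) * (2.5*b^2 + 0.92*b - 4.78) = 7.325*b^5 + 12.4956*b^4 - 21.049*b^3 - 29.2568*b^2 + 17.934*b + 12.6192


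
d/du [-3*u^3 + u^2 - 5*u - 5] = -9*u^2 + 2*u - 5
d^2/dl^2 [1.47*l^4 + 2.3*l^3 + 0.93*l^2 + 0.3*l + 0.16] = 17.64*l^2 + 13.8*l + 1.86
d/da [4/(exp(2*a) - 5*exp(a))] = 4*(5 - 2*exp(a))*exp(-a)/(exp(a) - 5)^2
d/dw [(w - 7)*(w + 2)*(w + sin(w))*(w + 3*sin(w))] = (w - 7)*(w + 2)*(w + sin(w))*(3*cos(w) + 1) + (w - 7)*(w + 2)*(w + 3*sin(w))*(cos(w) + 1) + (w - 7)*(w + sin(w))*(w + 3*sin(w)) + (w + 2)*(w + sin(w))*(w + 3*sin(w))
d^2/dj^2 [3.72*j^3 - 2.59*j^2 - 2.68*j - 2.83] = 22.32*j - 5.18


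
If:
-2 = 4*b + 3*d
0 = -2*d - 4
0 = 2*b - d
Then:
No Solution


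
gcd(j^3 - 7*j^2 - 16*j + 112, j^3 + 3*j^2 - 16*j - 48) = j^2 - 16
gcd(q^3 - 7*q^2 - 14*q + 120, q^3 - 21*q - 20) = q^2 - q - 20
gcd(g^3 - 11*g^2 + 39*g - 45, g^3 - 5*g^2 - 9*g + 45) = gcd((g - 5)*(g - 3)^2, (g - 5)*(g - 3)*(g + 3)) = g^2 - 8*g + 15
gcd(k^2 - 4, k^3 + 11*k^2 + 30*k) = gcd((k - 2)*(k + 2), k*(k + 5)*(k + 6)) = 1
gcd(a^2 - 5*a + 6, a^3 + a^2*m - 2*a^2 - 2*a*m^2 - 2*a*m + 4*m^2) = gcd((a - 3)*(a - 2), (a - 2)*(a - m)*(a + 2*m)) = a - 2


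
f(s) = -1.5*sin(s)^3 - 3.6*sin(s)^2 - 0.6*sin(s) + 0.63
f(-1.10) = -0.63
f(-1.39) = -0.84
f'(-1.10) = 1.02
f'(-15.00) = -1.66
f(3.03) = 0.52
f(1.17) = -4.15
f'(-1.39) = 0.38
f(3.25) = 0.65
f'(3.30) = -0.42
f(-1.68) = -0.86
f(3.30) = 0.64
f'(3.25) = -0.13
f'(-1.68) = -0.23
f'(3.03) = 1.45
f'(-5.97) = -3.09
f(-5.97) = 0.06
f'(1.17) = -4.31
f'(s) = -4.5*sin(s)^2*cos(s) - 7.2*sin(s)*cos(s) - 0.6*cos(s)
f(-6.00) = 0.15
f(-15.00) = -0.09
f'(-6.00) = -2.85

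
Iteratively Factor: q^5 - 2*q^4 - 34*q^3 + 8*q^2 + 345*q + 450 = (q + 2)*(q^4 - 4*q^3 - 26*q^2 + 60*q + 225) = (q + 2)*(q + 3)*(q^3 - 7*q^2 - 5*q + 75) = (q + 2)*(q + 3)^2*(q^2 - 10*q + 25) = (q - 5)*(q + 2)*(q + 3)^2*(q - 5)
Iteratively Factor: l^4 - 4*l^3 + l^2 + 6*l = (l + 1)*(l^3 - 5*l^2 + 6*l) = (l - 3)*(l + 1)*(l^2 - 2*l) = l*(l - 3)*(l + 1)*(l - 2)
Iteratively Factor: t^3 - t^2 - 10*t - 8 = (t + 1)*(t^2 - 2*t - 8) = (t + 1)*(t + 2)*(t - 4)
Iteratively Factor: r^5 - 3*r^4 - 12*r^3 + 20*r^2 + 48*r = (r - 3)*(r^4 - 12*r^2 - 16*r) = r*(r - 3)*(r^3 - 12*r - 16) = r*(r - 3)*(r + 2)*(r^2 - 2*r - 8) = r*(r - 3)*(r + 2)^2*(r - 4)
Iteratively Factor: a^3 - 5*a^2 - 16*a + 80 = (a - 4)*(a^2 - a - 20) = (a - 4)*(a + 4)*(a - 5)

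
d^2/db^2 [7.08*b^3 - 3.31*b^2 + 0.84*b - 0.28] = 42.48*b - 6.62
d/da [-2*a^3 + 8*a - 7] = 8 - 6*a^2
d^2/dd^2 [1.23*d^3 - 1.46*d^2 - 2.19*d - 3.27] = 7.38*d - 2.92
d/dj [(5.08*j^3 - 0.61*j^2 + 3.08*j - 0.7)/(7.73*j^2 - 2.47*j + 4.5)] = (39.2684*j^4 - 25.0952*j^3 + 46.2783*j^2 + 5.332*j + 12.131)/(59.7529*j^4 - 38.1862*j^3 + 75.6709*j^2 - 22.23*j + 20.25)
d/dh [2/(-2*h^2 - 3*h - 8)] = 2*(4*h + 3)/(2*h^2 + 3*h + 8)^2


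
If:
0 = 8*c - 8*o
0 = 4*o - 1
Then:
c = 1/4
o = 1/4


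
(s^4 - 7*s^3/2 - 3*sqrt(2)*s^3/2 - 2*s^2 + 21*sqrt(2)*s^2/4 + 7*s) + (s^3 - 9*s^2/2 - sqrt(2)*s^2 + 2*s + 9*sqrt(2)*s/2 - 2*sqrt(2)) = s^4 - 5*s^3/2 - 3*sqrt(2)*s^3/2 - 13*s^2/2 + 17*sqrt(2)*s^2/4 + 9*sqrt(2)*s/2 + 9*s - 2*sqrt(2)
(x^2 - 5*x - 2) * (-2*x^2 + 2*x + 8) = -2*x^4 + 12*x^3 + 2*x^2 - 44*x - 16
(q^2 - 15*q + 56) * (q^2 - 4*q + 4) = q^4 - 19*q^3 + 120*q^2 - 284*q + 224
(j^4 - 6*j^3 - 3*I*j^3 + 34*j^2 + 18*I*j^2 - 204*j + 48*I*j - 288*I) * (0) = 0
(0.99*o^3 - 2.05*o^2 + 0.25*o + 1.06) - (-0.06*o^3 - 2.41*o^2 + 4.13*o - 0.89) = 1.05*o^3 + 0.36*o^2 - 3.88*o + 1.95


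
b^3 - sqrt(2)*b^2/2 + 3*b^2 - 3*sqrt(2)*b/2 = b*(b + 3)*(b - sqrt(2)/2)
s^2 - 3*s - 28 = (s - 7)*(s + 4)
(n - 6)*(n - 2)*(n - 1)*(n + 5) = n^4 - 4*n^3 - 25*n^2 + 88*n - 60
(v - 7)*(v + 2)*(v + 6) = v^3 + v^2 - 44*v - 84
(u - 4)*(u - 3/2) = u^2 - 11*u/2 + 6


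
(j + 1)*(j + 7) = j^2 + 8*j + 7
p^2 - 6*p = p*(p - 6)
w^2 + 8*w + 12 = (w + 2)*(w + 6)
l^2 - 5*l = l*(l - 5)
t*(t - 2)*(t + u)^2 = t^4 + 2*t^3*u - 2*t^3 + t^2*u^2 - 4*t^2*u - 2*t*u^2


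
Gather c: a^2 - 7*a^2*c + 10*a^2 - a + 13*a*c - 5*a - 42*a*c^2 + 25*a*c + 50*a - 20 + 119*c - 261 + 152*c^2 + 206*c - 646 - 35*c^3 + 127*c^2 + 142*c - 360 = 11*a^2 + 44*a - 35*c^3 + c^2*(279 - 42*a) + c*(-7*a^2 + 38*a + 467) - 1287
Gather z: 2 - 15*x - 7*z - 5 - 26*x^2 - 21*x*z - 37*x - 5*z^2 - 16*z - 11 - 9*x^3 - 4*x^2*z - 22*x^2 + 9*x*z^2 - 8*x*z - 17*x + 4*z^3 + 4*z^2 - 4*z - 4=-9*x^3 - 48*x^2 - 69*x + 4*z^3 + z^2*(9*x - 1) + z*(-4*x^2 - 29*x - 27) - 18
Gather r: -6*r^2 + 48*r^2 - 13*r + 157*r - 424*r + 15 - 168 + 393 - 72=42*r^2 - 280*r + 168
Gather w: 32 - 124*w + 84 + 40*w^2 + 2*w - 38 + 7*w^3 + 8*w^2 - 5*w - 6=7*w^3 + 48*w^2 - 127*w + 72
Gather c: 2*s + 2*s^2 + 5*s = 2*s^2 + 7*s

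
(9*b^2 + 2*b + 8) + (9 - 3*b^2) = 6*b^2 + 2*b + 17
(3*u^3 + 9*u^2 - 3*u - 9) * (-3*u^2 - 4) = -9*u^5 - 27*u^4 - 3*u^3 - 9*u^2 + 12*u + 36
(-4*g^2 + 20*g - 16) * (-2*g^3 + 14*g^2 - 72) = 8*g^5 - 96*g^4 + 312*g^3 + 64*g^2 - 1440*g + 1152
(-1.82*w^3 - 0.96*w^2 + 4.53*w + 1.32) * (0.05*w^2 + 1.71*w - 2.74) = -0.091*w^5 - 3.1602*w^4 + 3.5717*w^3 + 10.4427*w^2 - 10.155*w - 3.6168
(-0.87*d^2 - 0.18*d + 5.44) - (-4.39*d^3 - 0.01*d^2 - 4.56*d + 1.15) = 4.39*d^3 - 0.86*d^2 + 4.38*d + 4.29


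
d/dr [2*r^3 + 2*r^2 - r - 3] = 6*r^2 + 4*r - 1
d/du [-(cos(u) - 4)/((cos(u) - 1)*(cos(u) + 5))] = (sin(u)^2 + 8*cos(u) + 10)*sin(u)/((cos(u) - 1)^2*(cos(u) + 5)^2)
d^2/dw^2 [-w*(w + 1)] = -2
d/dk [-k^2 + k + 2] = 1 - 2*k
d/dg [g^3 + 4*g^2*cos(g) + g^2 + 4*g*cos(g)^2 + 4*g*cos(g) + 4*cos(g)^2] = -4*g^2*sin(g) + 3*g^2 - 4*g*sin(g) - 4*g*sin(2*g) + 8*g*cos(g) + 2*g - 4*sin(2*g) + 4*cos(g)^2 + 4*cos(g)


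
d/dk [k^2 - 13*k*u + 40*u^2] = 2*k - 13*u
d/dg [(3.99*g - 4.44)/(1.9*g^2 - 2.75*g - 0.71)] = (-7.581*g^2 + 16.872*g - 15.0429)/(3.61*g^4 - 10.45*g^3 + 4.8645*g^2 + 3.905*g + 0.5041)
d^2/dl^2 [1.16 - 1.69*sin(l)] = 1.69*sin(l)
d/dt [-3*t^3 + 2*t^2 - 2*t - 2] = -9*t^2 + 4*t - 2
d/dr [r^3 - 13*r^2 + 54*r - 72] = 3*r^2 - 26*r + 54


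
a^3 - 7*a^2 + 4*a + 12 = (a - 6)*(a - 2)*(a + 1)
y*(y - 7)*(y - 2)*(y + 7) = y^4 - 2*y^3 - 49*y^2 + 98*y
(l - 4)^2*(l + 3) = l^3 - 5*l^2 - 8*l + 48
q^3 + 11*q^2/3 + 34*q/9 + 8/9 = (q + 1/3)*(q + 4/3)*(q + 2)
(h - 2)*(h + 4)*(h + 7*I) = h^3 + 2*h^2 + 7*I*h^2 - 8*h + 14*I*h - 56*I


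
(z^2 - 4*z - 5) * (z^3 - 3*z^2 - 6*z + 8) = z^5 - 7*z^4 + z^3 + 47*z^2 - 2*z - 40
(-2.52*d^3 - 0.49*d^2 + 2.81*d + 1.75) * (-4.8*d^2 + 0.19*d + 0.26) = 12.096*d^5 + 1.8732*d^4 - 14.2363*d^3 - 7.9935*d^2 + 1.0631*d + 0.455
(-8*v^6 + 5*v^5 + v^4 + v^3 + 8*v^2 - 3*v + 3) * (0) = 0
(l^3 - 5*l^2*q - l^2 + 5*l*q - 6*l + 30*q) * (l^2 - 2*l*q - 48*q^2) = l^5 - 7*l^4*q - l^4 - 38*l^3*q^2 + 7*l^3*q - 6*l^3 + 240*l^2*q^3 + 38*l^2*q^2 + 42*l^2*q - 240*l*q^3 + 228*l*q^2 - 1440*q^3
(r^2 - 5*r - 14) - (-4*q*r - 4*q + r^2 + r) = 4*q*r + 4*q - 6*r - 14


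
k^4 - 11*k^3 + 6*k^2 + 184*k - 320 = (k - 8)*(k - 5)*(k - 2)*(k + 4)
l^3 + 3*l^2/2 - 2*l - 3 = (l + 3/2)*(l - sqrt(2))*(l + sqrt(2))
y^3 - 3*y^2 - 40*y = y*(y - 8)*(y + 5)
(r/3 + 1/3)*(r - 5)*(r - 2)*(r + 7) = r^4/3 + r^3/3 - 13*r^2 + 31*r/3 + 70/3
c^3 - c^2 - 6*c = c*(c - 3)*(c + 2)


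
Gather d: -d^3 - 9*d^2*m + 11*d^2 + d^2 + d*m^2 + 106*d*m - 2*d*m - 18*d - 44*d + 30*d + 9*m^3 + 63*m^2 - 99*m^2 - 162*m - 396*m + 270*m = -d^3 + d^2*(12 - 9*m) + d*(m^2 + 104*m - 32) + 9*m^3 - 36*m^2 - 288*m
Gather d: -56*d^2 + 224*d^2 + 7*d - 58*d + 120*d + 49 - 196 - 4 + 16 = 168*d^2 + 69*d - 135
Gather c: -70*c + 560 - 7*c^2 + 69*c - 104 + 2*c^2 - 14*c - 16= -5*c^2 - 15*c + 440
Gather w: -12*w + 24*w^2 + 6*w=24*w^2 - 6*w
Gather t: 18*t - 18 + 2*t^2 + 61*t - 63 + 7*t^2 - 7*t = 9*t^2 + 72*t - 81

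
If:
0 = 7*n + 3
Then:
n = -3/7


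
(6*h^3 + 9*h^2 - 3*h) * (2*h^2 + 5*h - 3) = 12*h^5 + 48*h^4 + 21*h^3 - 42*h^2 + 9*h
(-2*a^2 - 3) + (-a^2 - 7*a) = -3*a^2 - 7*a - 3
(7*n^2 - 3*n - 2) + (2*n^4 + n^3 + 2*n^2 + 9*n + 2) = 2*n^4 + n^3 + 9*n^2 + 6*n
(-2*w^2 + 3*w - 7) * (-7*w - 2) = 14*w^3 - 17*w^2 + 43*w + 14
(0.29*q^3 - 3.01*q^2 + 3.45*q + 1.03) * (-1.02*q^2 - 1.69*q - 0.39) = -0.2958*q^5 + 2.5801*q^4 + 1.4548*q^3 - 5.7072*q^2 - 3.0862*q - 0.4017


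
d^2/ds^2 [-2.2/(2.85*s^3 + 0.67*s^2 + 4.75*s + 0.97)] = ((37.62*s + 2.948)*(2.85*s^3 + 0.67*s^2 + 4.75*s + 0.97) - 2.2*(8.55*s^2 + 1.34*s + 4.75)*(17.1*s^2 + 2.68*s + 9.5))/(2.85*s^3 + 0.67*s^2 + 4.75*s + 0.97)^3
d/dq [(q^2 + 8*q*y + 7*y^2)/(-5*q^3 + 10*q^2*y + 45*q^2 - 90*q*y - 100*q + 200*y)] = (-2*(q + 4*y)*(q^3 - 2*q^2*y - 9*q^2 + 18*q*y + 20*q - 40*y) + (q^2 + 8*q*y + 7*y^2)*(3*q^2 - 4*q*y - 18*q + 18*y + 20))/(5*(q^3 - 2*q^2*y - 9*q^2 + 18*q*y + 20*q - 40*y)^2)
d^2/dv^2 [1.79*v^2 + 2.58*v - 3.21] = 3.58000000000000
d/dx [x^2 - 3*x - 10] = 2*x - 3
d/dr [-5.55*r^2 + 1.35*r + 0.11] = 1.35 - 11.1*r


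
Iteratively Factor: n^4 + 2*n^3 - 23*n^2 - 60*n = (n + 3)*(n^3 - n^2 - 20*n) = (n + 3)*(n + 4)*(n^2 - 5*n) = (n - 5)*(n + 3)*(n + 4)*(n)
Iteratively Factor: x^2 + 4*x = (x + 4)*(x)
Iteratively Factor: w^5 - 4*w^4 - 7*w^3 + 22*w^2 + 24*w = (w + 2)*(w^4 - 6*w^3 + 5*w^2 + 12*w) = (w - 3)*(w + 2)*(w^3 - 3*w^2 - 4*w) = (w - 4)*(w - 3)*(w + 2)*(w^2 + w) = (w - 4)*(w - 3)*(w + 1)*(w + 2)*(w)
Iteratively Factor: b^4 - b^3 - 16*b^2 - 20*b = (b)*(b^3 - b^2 - 16*b - 20) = b*(b + 2)*(b^2 - 3*b - 10) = b*(b + 2)^2*(b - 5)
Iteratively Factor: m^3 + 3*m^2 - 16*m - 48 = (m + 4)*(m^2 - m - 12) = (m + 3)*(m + 4)*(m - 4)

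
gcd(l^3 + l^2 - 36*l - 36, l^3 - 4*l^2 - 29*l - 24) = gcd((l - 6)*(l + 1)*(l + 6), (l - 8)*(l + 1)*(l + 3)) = l + 1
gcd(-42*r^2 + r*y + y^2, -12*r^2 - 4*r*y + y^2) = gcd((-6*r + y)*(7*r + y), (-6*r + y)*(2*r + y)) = -6*r + y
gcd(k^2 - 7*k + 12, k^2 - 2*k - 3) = k - 3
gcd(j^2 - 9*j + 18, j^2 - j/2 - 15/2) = j - 3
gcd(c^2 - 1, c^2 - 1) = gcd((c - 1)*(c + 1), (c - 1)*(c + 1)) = c^2 - 1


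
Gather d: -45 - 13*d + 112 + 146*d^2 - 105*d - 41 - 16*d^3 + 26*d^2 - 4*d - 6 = -16*d^3 + 172*d^2 - 122*d + 20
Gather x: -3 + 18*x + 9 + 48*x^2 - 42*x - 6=48*x^2 - 24*x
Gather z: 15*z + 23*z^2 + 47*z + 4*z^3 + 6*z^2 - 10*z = 4*z^3 + 29*z^2 + 52*z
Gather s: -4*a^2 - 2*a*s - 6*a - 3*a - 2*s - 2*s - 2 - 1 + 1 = -4*a^2 - 9*a + s*(-2*a - 4) - 2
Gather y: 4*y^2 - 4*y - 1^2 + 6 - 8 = 4*y^2 - 4*y - 3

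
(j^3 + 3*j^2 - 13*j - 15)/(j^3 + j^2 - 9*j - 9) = (j + 5)/(j + 3)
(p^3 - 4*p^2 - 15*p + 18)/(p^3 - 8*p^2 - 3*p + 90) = (p - 1)/(p - 5)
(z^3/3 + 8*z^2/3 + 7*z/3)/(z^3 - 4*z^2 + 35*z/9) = 3*(z^2 + 8*z + 7)/(9*z^2 - 36*z + 35)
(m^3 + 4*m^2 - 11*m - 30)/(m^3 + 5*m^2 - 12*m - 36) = (m + 5)/(m + 6)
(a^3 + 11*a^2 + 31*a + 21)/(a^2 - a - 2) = (a^2 + 10*a + 21)/(a - 2)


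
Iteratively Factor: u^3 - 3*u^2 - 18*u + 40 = (u + 4)*(u^2 - 7*u + 10) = (u - 2)*(u + 4)*(u - 5)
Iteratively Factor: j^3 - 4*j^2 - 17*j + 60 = (j - 5)*(j^2 + j - 12) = (j - 5)*(j - 3)*(j + 4)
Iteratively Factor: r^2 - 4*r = (r - 4)*(r)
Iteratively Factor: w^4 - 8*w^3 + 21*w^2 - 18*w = (w - 3)*(w^3 - 5*w^2 + 6*w) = (w - 3)^2*(w^2 - 2*w) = (w - 3)^2*(w - 2)*(w)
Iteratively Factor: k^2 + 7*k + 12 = (k + 3)*(k + 4)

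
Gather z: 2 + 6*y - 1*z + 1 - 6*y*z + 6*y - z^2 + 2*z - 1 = 12*y - z^2 + z*(1 - 6*y) + 2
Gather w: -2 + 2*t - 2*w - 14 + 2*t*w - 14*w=2*t + w*(2*t - 16) - 16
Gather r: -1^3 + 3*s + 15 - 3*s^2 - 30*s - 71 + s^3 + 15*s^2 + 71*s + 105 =s^3 + 12*s^2 + 44*s + 48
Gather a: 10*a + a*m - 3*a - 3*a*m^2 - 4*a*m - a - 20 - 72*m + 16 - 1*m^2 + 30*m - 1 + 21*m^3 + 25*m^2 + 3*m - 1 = a*(-3*m^2 - 3*m + 6) + 21*m^3 + 24*m^2 - 39*m - 6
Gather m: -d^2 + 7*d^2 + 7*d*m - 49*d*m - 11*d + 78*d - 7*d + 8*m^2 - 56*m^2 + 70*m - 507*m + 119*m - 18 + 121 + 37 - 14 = 6*d^2 + 60*d - 48*m^2 + m*(-42*d - 318) + 126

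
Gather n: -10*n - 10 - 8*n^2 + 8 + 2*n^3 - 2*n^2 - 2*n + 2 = 2*n^3 - 10*n^2 - 12*n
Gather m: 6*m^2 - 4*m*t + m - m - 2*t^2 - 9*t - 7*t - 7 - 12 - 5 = 6*m^2 - 4*m*t - 2*t^2 - 16*t - 24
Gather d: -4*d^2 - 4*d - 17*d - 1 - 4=-4*d^2 - 21*d - 5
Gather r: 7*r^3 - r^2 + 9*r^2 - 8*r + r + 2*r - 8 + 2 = 7*r^3 + 8*r^2 - 5*r - 6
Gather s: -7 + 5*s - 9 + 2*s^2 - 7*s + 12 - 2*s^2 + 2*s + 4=0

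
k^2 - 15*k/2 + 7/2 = (k - 7)*(k - 1/2)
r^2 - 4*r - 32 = (r - 8)*(r + 4)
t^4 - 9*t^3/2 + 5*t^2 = t^2*(t - 5/2)*(t - 2)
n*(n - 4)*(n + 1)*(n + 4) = n^4 + n^3 - 16*n^2 - 16*n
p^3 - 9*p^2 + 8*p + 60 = (p - 6)*(p - 5)*(p + 2)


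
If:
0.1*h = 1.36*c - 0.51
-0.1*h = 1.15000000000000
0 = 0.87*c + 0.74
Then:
No Solution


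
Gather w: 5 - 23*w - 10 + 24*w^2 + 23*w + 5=24*w^2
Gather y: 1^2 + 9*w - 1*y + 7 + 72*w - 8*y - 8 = 81*w - 9*y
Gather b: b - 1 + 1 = b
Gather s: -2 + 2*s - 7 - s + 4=s - 5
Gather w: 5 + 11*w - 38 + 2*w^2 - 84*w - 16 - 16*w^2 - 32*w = -14*w^2 - 105*w - 49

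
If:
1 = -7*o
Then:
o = -1/7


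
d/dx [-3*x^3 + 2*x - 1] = 2 - 9*x^2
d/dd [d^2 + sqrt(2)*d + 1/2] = 2*d + sqrt(2)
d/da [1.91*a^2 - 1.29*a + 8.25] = 3.82*a - 1.29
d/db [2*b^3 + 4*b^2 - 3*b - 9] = 6*b^2 + 8*b - 3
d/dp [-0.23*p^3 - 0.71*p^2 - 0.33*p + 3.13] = -0.69*p^2 - 1.42*p - 0.33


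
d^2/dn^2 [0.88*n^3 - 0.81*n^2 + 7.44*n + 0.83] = 5.28*n - 1.62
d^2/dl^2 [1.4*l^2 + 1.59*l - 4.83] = 2.80000000000000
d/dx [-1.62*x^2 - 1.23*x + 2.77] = -3.24*x - 1.23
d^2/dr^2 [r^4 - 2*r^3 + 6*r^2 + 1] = 12*r^2 - 12*r + 12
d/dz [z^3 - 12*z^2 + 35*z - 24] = 3*z^2 - 24*z + 35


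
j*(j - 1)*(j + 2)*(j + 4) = j^4 + 5*j^3 + 2*j^2 - 8*j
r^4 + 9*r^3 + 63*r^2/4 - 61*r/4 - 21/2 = (r - 1)*(r + 1/2)*(r + 7/2)*(r + 6)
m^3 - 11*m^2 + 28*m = m*(m - 7)*(m - 4)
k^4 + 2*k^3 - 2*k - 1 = (k - 1)*(k + 1)^3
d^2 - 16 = (d - 4)*(d + 4)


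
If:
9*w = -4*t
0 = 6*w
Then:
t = 0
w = 0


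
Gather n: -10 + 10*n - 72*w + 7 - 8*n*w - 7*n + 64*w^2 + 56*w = n*(3 - 8*w) + 64*w^2 - 16*w - 3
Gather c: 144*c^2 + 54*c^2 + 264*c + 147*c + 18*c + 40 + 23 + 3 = 198*c^2 + 429*c + 66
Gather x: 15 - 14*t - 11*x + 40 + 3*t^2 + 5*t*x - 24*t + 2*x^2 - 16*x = 3*t^2 - 38*t + 2*x^2 + x*(5*t - 27) + 55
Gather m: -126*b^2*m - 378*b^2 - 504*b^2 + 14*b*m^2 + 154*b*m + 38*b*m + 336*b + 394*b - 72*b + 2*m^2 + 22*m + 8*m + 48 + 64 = -882*b^2 + 658*b + m^2*(14*b + 2) + m*(-126*b^2 + 192*b + 30) + 112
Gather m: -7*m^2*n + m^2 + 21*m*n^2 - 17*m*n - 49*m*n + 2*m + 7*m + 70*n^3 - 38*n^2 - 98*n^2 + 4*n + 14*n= m^2*(1 - 7*n) + m*(21*n^2 - 66*n + 9) + 70*n^3 - 136*n^2 + 18*n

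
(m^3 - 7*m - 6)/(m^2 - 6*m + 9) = (m^2 + 3*m + 2)/(m - 3)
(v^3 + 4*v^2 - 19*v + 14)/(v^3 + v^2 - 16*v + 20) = (v^2 + 6*v - 7)/(v^2 + 3*v - 10)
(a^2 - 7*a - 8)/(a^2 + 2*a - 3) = (a^2 - 7*a - 8)/(a^2 + 2*a - 3)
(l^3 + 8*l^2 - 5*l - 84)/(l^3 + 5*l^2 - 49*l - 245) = (l^2 + l - 12)/(l^2 - 2*l - 35)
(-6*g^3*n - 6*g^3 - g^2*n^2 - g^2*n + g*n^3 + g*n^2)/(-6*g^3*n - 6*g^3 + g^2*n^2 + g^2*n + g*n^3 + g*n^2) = (6*g^2 + g*n - n^2)/(6*g^2 - g*n - n^2)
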